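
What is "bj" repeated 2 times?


Input string: 'bj'
Operation: repeat 2 times
Concatenation: 'bj' + 'bj'
Result: bjbj


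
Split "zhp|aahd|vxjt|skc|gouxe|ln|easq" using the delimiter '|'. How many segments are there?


Input string: 'zhp|aahd|vxjt|skc|gouxe|ln|easq'
Delimiter: '|'
Split result: 'zhp', 'aahd', 'vxjt', 'skc', 'gouxe', 'ln', 'easq'
Number of parts: 7


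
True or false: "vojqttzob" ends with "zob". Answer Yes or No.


Input string: 'vojqttzob'
Suffix to check: 'zob'
Last 3 characters of input: 'zob'
Match: True
Result: Yes


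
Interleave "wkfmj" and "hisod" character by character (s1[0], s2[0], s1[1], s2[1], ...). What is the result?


String 1: 'wkfmj'
String 2: 'hisod'
Operation: alternate characters
Pairs: 'w'+'h', 'k'+'i', 'f'+'s', 'm'+'o', 'j'+'d'
Result: whkifsmojd


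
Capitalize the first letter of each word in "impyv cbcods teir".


Input string: 'impyv cbcods teir'
Operation: capitalize first letter of each word
Word transformations: 'impyv'->'Impyv', 'cbcods'->'Cbcods', 'teir'->'Teir'
Result: Impyv Cbcods Teir


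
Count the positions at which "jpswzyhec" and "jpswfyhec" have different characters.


String 1: 'jpswzyhec'
String 2: 'jpswfyhec'
Compare each position: pos 0: 'j'=='j', pos 1: 'p'=='p', pos 2: 's'=='s', pos 3: 'w'=='w', pos 4: 'z'!='f', pos 5: 'y'=='y', pos 6: 'h'=='h', pos 7: 'e'=='e', pos 8: 'c'=='c'
Differing positions: 1
Hamming distance: 1


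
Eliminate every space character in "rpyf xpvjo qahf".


Input string: 'rpyf xpvjo qahf'
Operation: remove all spaces
Words: 'rpyf', 'xpvjo', 'qahf'
Join without spaces: rpyfxpvjoqahf


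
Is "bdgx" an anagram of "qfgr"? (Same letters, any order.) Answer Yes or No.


String 1: 'qfgr' -> sorted: 'fgqr'
String 2: 'bdgx' -> sorted: 'bdgx'
Compare sorted forms: 'fgqr' != 'bdgx'
Anagram: No


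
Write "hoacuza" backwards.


Input string: 'hoacuza'
Operation: reverse character order
Original order: 'h' -> 'o' -> 'a' -> 'c' -> 'u' -> 'z' -> 'a'
Reversed order: 'a' -> 'z' -> 'u' -> 'c' -> 'a' -> 'o' -> 'h'
Result: azucaoh


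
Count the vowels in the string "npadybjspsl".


Input string: 'npadybjspsl'
Operation: count vowels (a, e, i, o, u)
Scan: s[0]='n', s[1]='p', s[2]='a' (vowel), s[3]='d', s[4]='y', s[5]='b', s[6]='j', s[7]='s', s[8]='p', s[9]='s', s[10]='l'
Vowels found: 1
Result: 1


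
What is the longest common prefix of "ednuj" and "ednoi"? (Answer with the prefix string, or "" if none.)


String 1: 'ednuj'
String 2: 'ednoi'
Compare position by position:
pos 0: 'e' vs 'e' match
pos 1: 'd' vs 'd' match
pos 2: 'n' vs 'n' match
pos 3: 'u' vs 'o' differ -> stop
Longest common prefix: "edn" (length 3)


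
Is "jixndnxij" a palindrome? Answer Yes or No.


Input string: 'jixndnxij'
Reversed: 'jixndnxij'
Compare pairs: s[0]='j' vs s[8]='j' (match), s[1]='i' vs s[7]='i' (match), s[2]='x' vs s[6]='x' (match), s[3]='n' vs s[5]='n' (match)
Palindrome: Yes


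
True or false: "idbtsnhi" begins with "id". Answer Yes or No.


Input string: 'idbtsnhi'
Prefix to check: 'id'
First 2 characters of input: 'id'
Match: True
Result: Yes


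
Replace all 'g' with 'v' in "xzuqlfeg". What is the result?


Input string: 'xzuqlfeg'
Operation: replace 'g' with 'v'
Positions of 'g': 7
After replacement: xzuqlfev


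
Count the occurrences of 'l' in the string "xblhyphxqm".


Input string: 'xblhyphxqm'
Target character: 'l'
Scan each position: s[2]='l'
Matches found at indices: 2
Total: 1


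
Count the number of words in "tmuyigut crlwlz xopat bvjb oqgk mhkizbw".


Input string: 'tmuyigut crlwlz xopat bvjb oqgk mhkizbw'
Operation: split by spaces
Words found: 'tmuyigut', 'crlwlz', 'xopat', 'bvjb', 'oqgk', 'mhkizbw'
Word count: 6


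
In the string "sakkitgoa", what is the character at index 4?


Input string: 'sakkitgoa'
Operation: get character at index 4
Index mapping: s[0]='s', s[1]='a', s[2]='k', s[3]='k', s[4]='i'
Result: 'i'


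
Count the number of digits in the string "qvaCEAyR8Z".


Input string: 'qvaCEAyR8Z'
Operation: count digit characters (0-9)
Scan: 'q', 'v', 'a', 'C', 'E', 'A', 'y', 'R', '8'(digit), 'Z'
Digits found: 1
Result: 1


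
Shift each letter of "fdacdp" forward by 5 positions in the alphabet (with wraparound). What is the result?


Input: 'fdacdp', shift = 5
Operation: for each letter, (position + 5) mod 26
Mapping: 'f'(5+5=10)->'k', 'd'(3+5=8)->'i', 'a'(0+5=5)->'f', 'c'(2+5=7)->'h', 'd'(3+5=8)->'i', 'p'(15+5=20)->'u'
Result: kifhiu


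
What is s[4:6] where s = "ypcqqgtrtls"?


Input string: 'ypcqqgtrtls'
Operation: slice [4:6]
Extract characters: s[4]='q', s[5]='g'
Result: qg


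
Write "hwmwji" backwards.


Input string: 'hwmwji'
Operation: reverse character order
Original order: 'h' -> 'w' -> 'm' -> 'w' -> 'j' -> 'i'
Reversed order: 'i' -> 'j' -> 'w' -> 'm' -> 'w' -> 'h'
Result: ijwmwh


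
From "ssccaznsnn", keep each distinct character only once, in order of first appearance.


Input: 'ssccaznsnn'
Operation: keep first occurrence of each character
Scan: s[0]='s' new -> keep; s[1]='s' seen -> skip; s[2]='c' new -> keep; s[3]='c' seen -> skip; s[4]='a' new -> keep; s[5]='z' new -> keep; s[6]='n' new -> keep; s[7]='s' seen -> skip; s[8]='n' seen -> skip; s[9]='n' seen -> skip
Result: scazn


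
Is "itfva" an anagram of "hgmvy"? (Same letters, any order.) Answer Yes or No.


String 1: 'hgmvy' -> sorted: 'ghmvy'
String 2: 'itfva' -> sorted: 'afitv'
Compare sorted forms: 'ghmvy' != 'afitv'
Anagram: No


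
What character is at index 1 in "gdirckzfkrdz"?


Input string: 'gdirckzfkrdz'
Operation: get character at index 1
Index mapping: s[0]='g', s[1]='d'
Result: 'd'


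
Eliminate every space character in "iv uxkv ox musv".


Input string: 'iv uxkv ox musv'
Operation: remove all spaces
Words: 'iv', 'uxkv', 'ox', 'musv'
Join without spaces: ivuxkvoxmusv


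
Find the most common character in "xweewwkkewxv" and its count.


Input: 'xweewwkkewxv'
Operation: tally each character
Counts: 'e':3, 'k':2, 'v':1, 'w':4, 'x':2
Maximum: 'w' appears 4 times


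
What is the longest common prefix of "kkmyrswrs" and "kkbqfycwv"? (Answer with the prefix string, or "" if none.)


String 1: 'kkmyrswrs'
String 2: 'kkbqfycwv'
Compare position by position:
pos 0: 'k' vs 'k' match
pos 1: 'k' vs 'k' match
pos 2: 'm' vs 'b' differ -> stop
Longest common prefix: "kk" (length 2)


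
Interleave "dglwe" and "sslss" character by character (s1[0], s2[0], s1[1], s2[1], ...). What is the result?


String 1: 'dglwe'
String 2: 'sslss'
Operation: alternate characters
Pairs: 'd'+'s', 'g'+'s', 'l'+'l', 'w'+'s', 'e'+'s'
Result: dsgsllwses


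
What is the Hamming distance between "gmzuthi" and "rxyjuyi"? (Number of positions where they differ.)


String 1: 'gmzuthi'
String 2: 'rxyjuyi'
Compare each position: pos 0: 'g'!='r', pos 1: 'm'!='x', pos 2: 'z'!='y', pos 3: 'u'!='j', pos 4: 't'!='u', pos 5: 'h'!='y', pos 6: 'i'=='i'
Differing positions: 6
Hamming distance: 6


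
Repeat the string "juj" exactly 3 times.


Input string: 'juj'
Operation: repeat 3 times
Concatenation: 'juj' + 'juj' + 'juj'
Result: jujjujjuj


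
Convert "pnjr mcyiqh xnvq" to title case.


Input string: 'pnjr mcyiqh xnvq'
Operation: capitalize first letter of each word
Word transformations: 'pnjr'->'Pnjr', 'mcyiqh'->'Mcyiqh', 'xnvq'->'Xnvq'
Result: Pnjr Mcyiqh Xnvq


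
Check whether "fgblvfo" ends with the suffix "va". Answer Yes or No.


Input string: 'fgblvfo'
Suffix to check: 'va'
Last 2 characters of input: 'fo'
Match: False
Result: No


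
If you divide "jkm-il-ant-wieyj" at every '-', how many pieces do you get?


Input string: 'jkm-il-ant-wieyj'
Delimiter: '-'
Split result: 'jkm', 'il', 'ant', 'wieyj'
Number of parts: 4


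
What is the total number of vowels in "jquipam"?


Input string: 'jquipam'
Operation: count vowels (a, e, i, o, u)
Scan: s[0]='j', s[1]='q', s[2]='u' (vowel), s[3]='i' (vowel), s[4]='p', s[5]='a' (vowel), s[6]='m'
Vowels found: 3
Result: 3


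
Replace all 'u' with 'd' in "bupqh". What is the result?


Input string: 'bupqh'
Operation: replace 'u' with 'd'
Positions of 'u': 1
After replacement: bdpqh


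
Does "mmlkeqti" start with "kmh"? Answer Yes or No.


Input string: 'mmlkeqti'
Prefix to check: 'kmh'
First 3 characters of input: 'mml'
Match: False
Result: No


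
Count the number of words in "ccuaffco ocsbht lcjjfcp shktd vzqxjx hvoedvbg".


Input string: 'ccuaffco ocsbht lcjjfcp shktd vzqxjx hvoedvbg'
Operation: split by spaces
Words found: 'ccuaffco', 'ocsbht', 'lcjjfcp', 'shktd', 'vzqxjx', 'hvoedvbg'
Word count: 6


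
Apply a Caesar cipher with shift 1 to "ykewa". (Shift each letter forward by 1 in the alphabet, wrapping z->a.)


Input: 'ykewa', shift = 1
Operation: for each letter, (position + 1) mod 26
Mapping: 'y'(24+1=25)->'z', 'k'(10+1=11)->'l', 'e'(4+1=5)->'f', 'w'(22+1=23)->'x', 'a'(0+1=1)->'b'
Result: zlfxb


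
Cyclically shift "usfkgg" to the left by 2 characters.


Input: 'usfkgg', shift = 2
Operation: split at index 2 and swap parts
Front part s[0:2] = 'us'
Back part s[2:] = 'fkgg'
Rotated = back + front = 'fkgg' + 'us'
Result: fkggus


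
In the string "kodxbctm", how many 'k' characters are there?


Input string: 'kodxbctm'
Target character: 'k'
Scan each position: s[0]='k'
Matches found at indices: 0
Total: 1


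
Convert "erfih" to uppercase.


Input string: 'erfih'
Operation: convert each letter to uppercase
Mapping: 'e'->'E', 'r'->'R', 'f'->'F', 'i'->'I', 'h'->'H'
Result: ERFIH


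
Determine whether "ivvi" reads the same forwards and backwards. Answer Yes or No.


Input string: 'ivvi'
Reversed: 'ivvi'
Compare pairs: s[0]='i' vs s[3]='i' (match), s[1]='v' vs s[2]='v' (match)
Palindrome: Yes


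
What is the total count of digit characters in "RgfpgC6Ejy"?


Input string: 'RgfpgC6Ejy'
Operation: count digit characters (0-9)
Scan: 'R', 'g', 'f', 'p', 'g', 'C', '6'(digit), 'E', 'j', 'y'
Digits found: 1
Result: 1


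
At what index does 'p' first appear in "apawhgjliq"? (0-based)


Input string: 'apawhgjliq'
Target: 'p'
Scanning left to right: s[0]='a', s[1]='p'
First match at index: 1


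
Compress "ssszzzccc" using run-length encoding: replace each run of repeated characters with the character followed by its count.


Input: 'ssszzzccc'
Operation: identify consecutive runs
Runs: 'sss' -> s3, 'zzz' -> z3, 'ccc' -> c3
Encoded: s3z3c3


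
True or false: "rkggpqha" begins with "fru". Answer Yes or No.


Input string: 'rkggpqha'
Prefix to check: 'fru'
First 3 characters of input: 'rkg'
Match: False
Result: No


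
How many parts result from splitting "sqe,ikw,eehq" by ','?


Input string: 'sqe,ikw,eehq'
Delimiter: ','
Split result: 'sqe', 'ikw', 'eehq'
Number of parts: 3


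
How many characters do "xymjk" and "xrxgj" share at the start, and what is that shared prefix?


String 1: 'xymjk'
String 2: 'xrxgj'
Compare position by position:
pos 0: 'x' vs 'x' match
pos 1: 'y' vs 'r' differ -> stop
Longest common prefix: "x" (length 1)


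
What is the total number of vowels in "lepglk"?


Input string: 'lepglk'
Operation: count vowels (a, e, i, o, u)
Scan: s[0]='l', s[1]='e' (vowel), s[2]='p', s[3]='g', s[4]='l', s[5]='k'
Vowels found: 1
Result: 1


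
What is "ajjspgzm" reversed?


Input string: 'ajjspgzm'
Operation: reverse character order
Original order: 'a' -> 'j' -> 'j' -> 's' -> 'p' -> 'g' -> 'z' -> 'm'
Reversed order: 'm' -> 'z' -> 'g' -> 'p' -> 's' -> 'j' -> 'j' -> 'a'
Result: mzgpsjja


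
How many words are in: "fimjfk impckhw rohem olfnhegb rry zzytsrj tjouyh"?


Input string: 'fimjfk impckhw rohem olfnhegb rry zzytsrj tjouyh'
Operation: split by spaces
Words found: 'fimjfk', 'impckhw', 'rohem', 'olfnhegb', 'rry', 'zzytsrj', 'tjouyh'
Word count: 7


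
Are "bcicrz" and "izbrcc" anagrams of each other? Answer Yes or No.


String 1: 'bcicrz' -> sorted: 'bccirz'
String 2: 'izbrcc' -> sorted: 'bccirz'
Compare sorted forms: 'bccirz' == 'bccirz'
Anagram: Yes


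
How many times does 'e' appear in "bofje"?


Input string: 'bofje'
Target character: 'e'
Scan each position: s[4]='e'
Matches found at indices: 4
Total: 1


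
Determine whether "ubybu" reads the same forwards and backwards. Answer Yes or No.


Input string: 'ubybu'
Reversed: 'ubybu'
Compare pairs: s[0]='u' vs s[4]='u' (match), s[1]='b' vs s[3]='b' (match)
Palindrome: Yes


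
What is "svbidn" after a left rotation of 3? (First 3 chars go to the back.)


Input: 'svbidn', shift = 3
Operation: split at index 3 and swap parts
Front part s[0:3] = 'svb'
Back part s[3:] = 'idn'
Rotated = back + front = 'idn' + 'svb'
Result: idnsvb


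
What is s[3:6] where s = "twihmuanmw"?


Input string: 'twihmuanmw'
Operation: slice [3:6]
Extract characters: s[3]='h', s[4]='m', s[5]='u'
Result: hmu


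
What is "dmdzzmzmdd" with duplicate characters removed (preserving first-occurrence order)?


Input: 'dmdzzmzmdd'
Operation: keep first occurrence of each character
Scan: s[0]='d' new -> keep; s[1]='m' new -> keep; s[2]='d' seen -> skip; s[3]='z' new -> keep; s[4]='z' seen -> skip; s[5]='m' seen -> skip; s[6]='z' seen -> skip; s[7]='m' seen -> skip; s[8]='d' seen -> skip; s[9]='d' seen -> skip
Result: dmz


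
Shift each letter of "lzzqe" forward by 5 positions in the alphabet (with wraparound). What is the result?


Input: 'lzzqe', shift = 5
Operation: for each letter, (position + 5) mod 26
Mapping: 'l'(11+5=16)->'q', 'z'(25+5=30, 30 mod 26=4)->'e', 'z'(25+5=30, 30 mod 26=4)->'e', 'q'(16+5=21)->'v', 'e'(4+5=9)->'j'
Result: qeevj


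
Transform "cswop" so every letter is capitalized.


Input string: 'cswop'
Operation: convert each letter to uppercase
Mapping: 'c'->'C', 's'->'S', 'w'->'W', 'o'->'O', 'p'->'P'
Result: CSWOP


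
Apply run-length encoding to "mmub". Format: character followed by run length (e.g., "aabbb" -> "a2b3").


Input: 'mmub'
Operation: identify consecutive runs
Runs: 'mm' -> m2, 'u' -> u1, 'b' -> b1
Encoded: m2u1b1


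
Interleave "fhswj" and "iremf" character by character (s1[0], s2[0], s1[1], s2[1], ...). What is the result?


String 1: 'fhswj'
String 2: 'iremf'
Operation: alternate characters
Pairs: 'f'+'i', 'h'+'r', 's'+'e', 'w'+'m', 'j'+'f'
Result: fihrsewmjf


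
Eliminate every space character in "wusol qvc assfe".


Input string: 'wusol qvc assfe'
Operation: remove all spaces
Words: 'wusol', 'qvc', 'assfe'
Join without spaces: wusolqvcassfe


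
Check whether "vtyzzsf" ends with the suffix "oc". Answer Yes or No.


Input string: 'vtyzzsf'
Suffix to check: 'oc'
Last 2 characters of input: 'sf'
Match: False
Result: No


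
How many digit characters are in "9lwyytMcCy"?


Input string: '9lwyytMcCy'
Operation: count digit characters (0-9)
Scan: '9'(digit), 'l', 'w', 'y', 'y', 't', 'M', 'c', 'C', 'y'
Digits found: 1
Result: 1


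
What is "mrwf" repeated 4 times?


Input string: 'mrwf'
Operation: repeat 4 times
Concatenation: 'mrwf' + 'mrwf' + 'mrwf' + 'mrwf'
Result: mrwfmrwfmrwfmrwf


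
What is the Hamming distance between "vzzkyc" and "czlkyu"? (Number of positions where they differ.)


String 1: 'vzzkyc'
String 2: 'czlkyu'
Compare each position: pos 0: 'v'!='c', pos 1: 'z'=='z', pos 2: 'z'!='l', pos 3: 'k'=='k', pos 4: 'y'=='y', pos 5: 'c'!='u'
Differing positions: 3
Hamming distance: 3


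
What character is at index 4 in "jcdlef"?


Input string: 'jcdlef'
Operation: get character at index 4
Index mapping: s[0]='j', s[1]='c', s[2]='d', s[3]='l', s[4]='e'
Result: 'e'


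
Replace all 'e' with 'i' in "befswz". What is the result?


Input string: 'befswz'
Operation: replace 'e' with 'i'
Positions of 'e': 1
After replacement: bifswz


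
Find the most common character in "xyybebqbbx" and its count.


Input: 'xyybebqbbx'
Operation: tally each character
Counts: 'b':4, 'e':1, 'q':1, 'x':2, 'y':2
Maximum: 'b' appears 4 times


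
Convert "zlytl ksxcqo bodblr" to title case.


Input string: 'zlytl ksxcqo bodblr'
Operation: capitalize first letter of each word
Word transformations: 'zlytl'->'Zlytl', 'ksxcqo'->'Ksxcqo', 'bodblr'->'Bodblr'
Result: Zlytl Ksxcqo Bodblr


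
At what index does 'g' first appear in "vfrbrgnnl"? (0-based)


Input string: 'vfrbrgnnl'
Target: 'g'
Scanning left to right: s[0]='v', s[1]='f', s[2]='r', s[3]='b', s[4]='r', s[5]='g'
First match at index: 5


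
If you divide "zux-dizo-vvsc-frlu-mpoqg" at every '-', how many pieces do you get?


Input string: 'zux-dizo-vvsc-frlu-mpoqg'
Delimiter: '-'
Split result: 'zux', 'dizo', 'vvsc', 'frlu', 'mpoqg'
Number of parts: 5


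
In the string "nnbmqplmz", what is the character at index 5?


Input string: 'nnbmqplmz'
Operation: get character at index 5
Index mapping: s[0]='n', s[1]='n', s[2]='b', s[3]='m', s[4]='q', s[5]='p'
Result: 'p'


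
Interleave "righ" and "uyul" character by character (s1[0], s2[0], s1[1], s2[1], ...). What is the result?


String 1: 'righ'
String 2: 'uyul'
Operation: alternate characters
Pairs: 'r'+'u', 'i'+'y', 'g'+'u', 'h'+'l'
Result: ruiyguhl


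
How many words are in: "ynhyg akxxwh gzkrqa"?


Input string: 'ynhyg akxxwh gzkrqa'
Operation: split by spaces
Words found: 'ynhyg', 'akxxwh', 'gzkrqa'
Word count: 3


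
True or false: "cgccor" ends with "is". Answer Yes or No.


Input string: 'cgccor'
Suffix to check: 'is'
Last 2 characters of input: 'or'
Match: False
Result: No


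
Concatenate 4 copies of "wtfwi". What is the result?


Input string: 'wtfwi'
Operation: repeat 4 times
Concatenation: 'wtfwi' + 'wtfwi' + 'wtfwi' + 'wtfwi'
Result: wtfwiwtfwiwtfwiwtfwi


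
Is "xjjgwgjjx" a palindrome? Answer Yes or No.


Input string: 'xjjgwgjjx'
Reversed: 'xjjgwgjjx'
Compare pairs: s[0]='x' vs s[8]='x' (match), s[1]='j' vs s[7]='j' (match), s[2]='j' vs s[6]='j' (match), s[3]='g' vs s[5]='g' (match)
Palindrome: Yes


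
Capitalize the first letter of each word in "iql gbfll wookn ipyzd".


Input string: 'iql gbfll wookn ipyzd'
Operation: capitalize first letter of each word
Word transformations: 'iql'->'Iql', 'gbfll'->'Gbfll', 'wookn'->'Wookn', 'ipyzd'->'Ipyzd'
Result: Iql Gbfll Wookn Ipyzd


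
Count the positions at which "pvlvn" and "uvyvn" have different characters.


String 1: 'pvlvn'
String 2: 'uvyvn'
Compare each position: pos 0: 'p'!='u', pos 1: 'v'=='v', pos 2: 'l'!='y', pos 3: 'v'=='v', pos 4: 'n'=='n'
Differing positions: 2
Hamming distance: 2


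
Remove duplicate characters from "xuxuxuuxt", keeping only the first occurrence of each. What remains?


Input: 'xuxuxuuxt'
Operation: keep first occurrence of each character
Scan: s[0]='x' new -> keep; s[1]='u' new -> keep; s[2]='x' seen -> skip; s[3]='u' seen -> skip; s[4]='x' seen -> skip; s[5]='u' seen -> skip; s[6]='u' seen -> skip; s[7]='x' seen -> skip; s[8]='t' new -> keep
Result: xut


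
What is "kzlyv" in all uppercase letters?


Input string: 'kzlyv'
Operation: convert each letter to uppercase
Mapping: 'k'->'K', 'z'->'Z', 'l'->'L', 'y'->'Y', 'v'->'V'
Result: KZLYV


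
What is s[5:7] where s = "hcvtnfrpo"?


Input string: 'hcvtnfrpo'
Operation: slice [5:7]
Extract characters: s[5]='f', s[6]='r'
Result: fr


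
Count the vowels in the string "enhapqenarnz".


Input string: 'enhapqenarnz'
Operation: count vowels (a, e, i, o, u)
Scan: s[0]='e' (vowel), s[1]='n', s[2]='h', s[3]='a' (vowel), s[4]='p', s[5]='q', s[6]='e' (vowel), s[7]='n', s[8]='a' (vowel), s[9]='r', s[10]='n', s[11]='z'
Vowels found: 4
Result: 4


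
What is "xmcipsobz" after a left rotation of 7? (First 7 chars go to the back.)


Input: 'xmcipsobz', shift = 7
Operation: split at index 7 and swap parts
Front part s[0:7] = 'xmcipso'
Back part s[7:] = 'bz'
Rotated = back + front = 'bz' + 'xmcipso'
Result: bzxmcipso


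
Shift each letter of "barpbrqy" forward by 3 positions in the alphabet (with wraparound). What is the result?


Input: 'barpbrqy', shift = 3
Operation: for each letter, (position + 3) mod 26
Mapping: 'b'(1+3=4)->'e', 'a'(0+3=3)->'d', 'r'(17+3=20)->'u', 'p'(15+3=18)->'s', 'b'(1+3=4)->'e', 'r'(17+3=20)->'u', 'q'(16+3=19)->'t', 'y'(24+3=27, 27 mod 26=1)->'b'
Result: eduseutb


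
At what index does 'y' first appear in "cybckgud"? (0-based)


Input string: 'cybckgud'
Target: 'y'
Scanning left to right: s[0]='c', s[1]='y'
First match at index: 1


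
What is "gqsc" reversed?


Input string: 'gqsc'
Operation: reverse character order
Original order: 'g' -> 'q' -> 's' -> 'c'
Reversed order: 'c' -> 's' -> 'q' -> 'g'
Result: csqg


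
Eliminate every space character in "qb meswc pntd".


Input string: 'qb meswc pntd'
Operation: remove all spaces
Words: 'qb', 'meswc', 'pntd'
Join without spaces: qbmeswcpntd


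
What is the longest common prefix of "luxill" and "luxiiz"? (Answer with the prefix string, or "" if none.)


String 1: 'luxill'
String 2: 'luxiiz'
Compare position by position:
pos 0: 'l' vs 'l' match
pos 1: 'u' vs 'u' match
pos 2: 'x' vs 'x' match
pos 3: 'i' vs 'i' match
pos 4: 'l' vs 'i' differ -> stop
Longest common prefix: "luxi" (length 4)


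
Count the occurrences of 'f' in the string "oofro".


Input string: 'oofro'
Target character: 'f'
Scan each position: s[2]='f'
Matches found at indices: 2
Total: 1


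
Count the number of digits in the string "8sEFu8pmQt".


Input string: '8sEFu8pmQt'
Operation: count digit characters (0-9)
Scan: '8'(digit), 's', 'E', 'F', 'u', '8'(digit), 'p', 'm', 'Q', 't'
Digits found: 2
Result: 2


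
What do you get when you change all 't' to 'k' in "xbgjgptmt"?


Input string: 'xbgjgptmt'
Operation: replace 't' with 'k'
Positions of 't': 6, 8
After replacement: xbgjgpkmk


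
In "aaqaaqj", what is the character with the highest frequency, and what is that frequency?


Input: 'aaqaaqj'
Operation: tally each character
Counts: 'a':4, 'j':1, 'q':2
Maximum: 'a' appears 4 times


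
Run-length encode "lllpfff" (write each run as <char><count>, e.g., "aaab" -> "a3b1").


Input: 'lllpfff'
Operation: identify consecutive runs
Runs: 'lll' -> l3, 'p' -> p1, 'fff' -> f3
Encoded: l3p1f3


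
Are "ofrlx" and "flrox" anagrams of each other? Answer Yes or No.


String 1: 'ofrlx' -> sorted: 'florx'
String 2: 'flrox' -> sorted: 'florx'
Compare sorted forms: 'florx' == 'florx'
Anagram: Yes


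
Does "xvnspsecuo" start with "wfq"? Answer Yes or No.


Input string: 'xvnspsecuo'
Prefix to check: 'wfq'
First 3 characters of input: 'xvn'
Match: False
Result: No


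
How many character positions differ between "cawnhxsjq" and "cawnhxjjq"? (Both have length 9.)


String 1: 'cawnhxsjq'
String 2: 'cawnhxjjq'
Compare each position: pos 0: 'c'=='c', pos 1: 'a'=='a', pos 2: 'w'=='w', pos 3: 'n'=='n', pos 4: 'h'=='h', pos 5: 'x'=='x', pos 6: 's'!='j', pos 7: 'j'=='j', pos 8: 'q'=='q'
Differing positions: 1
Hamming distance: 1


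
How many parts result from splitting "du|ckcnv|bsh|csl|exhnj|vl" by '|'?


Input string: 'du|ckcnv|bsh|csl|exhnj|vl'
Delimiter: '|'
Split result: 'du', 'ckcnv', 'bsh', 'csl', 'exhnj', 'vl'
Number of parts: 6


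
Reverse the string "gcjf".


Input string: 'gcjf'
Operation: reverse character order
Original order: 'g' -> 'c' -> 'j' -> 'f'
Reversed order: 'f' -> 'j' -> 'c' -> 'g'
Result: fjcg


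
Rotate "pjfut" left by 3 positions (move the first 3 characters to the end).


Input: 'pjfut', shift = 3
Operation: split at index 3 and swap parts
Front part s[0:3] = 'pjf'
Back part s[3:] = 'ut'
Rotated = back + front = 'ut' + 'pjf'
Result: utpjf


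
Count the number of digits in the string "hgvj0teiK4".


Input string: 'hgvj0teiK4'
Operation: count digit characters (0-9)
Scan: 'h', 'g', 'v', 'j', '0'(digit), 't', 'e', 'i', 'K', '4'(digit)
Digits found: 2
Result: 2


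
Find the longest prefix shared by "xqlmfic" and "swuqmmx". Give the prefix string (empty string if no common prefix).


String 1: 'xqlmfic'
String 2: 'swuqmmx'
Compare position by position:
pos 0: 'x' vs 's' differ -> stop
Longest common prefix: "" (length 0)


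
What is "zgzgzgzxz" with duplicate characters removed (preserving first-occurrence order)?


Input: 'zgzgzgzxz'
Operation: keep first occurrence of each character
Scan: s[0]='z' new -> keep; s[1]='g' new -> keep; s[2]='z' seen -> skip; s[3]='g' seen -> skip; s[4]='z' seen -> skip; s[5]='g' seen -> skip; s[6]='z' seen -> skip; s[7]='x' new -> keep; s[8]='z' seen -> skip
Result: zgx


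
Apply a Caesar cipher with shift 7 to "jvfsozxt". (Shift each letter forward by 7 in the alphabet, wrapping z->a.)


Input: 'jvfsozxt', shift = 7
Operation: for each letter, (position + 7) mod 26
Mapping: 'j'(9+7=16)->'q', 'v'(21+7=28, 28 mod 26=2)->'c', 'f'(5+7=12)->'m', 's'(18+7=25)->'z', 'o'(14+7=21)->'v', 'z'(25+7=32, 32 mod 26=6)->'g', 'x'(23+7=30, 30 mod 26=4)->'e', 't'(19+7=26, 26 mod 26=0)->'a'
Result: qcmzvgea


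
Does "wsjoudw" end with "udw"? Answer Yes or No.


Input string: 'wsjoudw'
Suffix to check: 'udw'
Last 3 characters of input: 'udw'
Match: True
Result: Yes


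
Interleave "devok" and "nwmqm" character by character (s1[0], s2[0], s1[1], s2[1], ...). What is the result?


String 1: 'devok'
String 2: 'nwmqm'
Operation: alternate characters
Pairs: 'd'+'n', 'e'+'w', 'v'+'m', 'o'+'q', 'k'+'m'
Result: dnewvmoqkm


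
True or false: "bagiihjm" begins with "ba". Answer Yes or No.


Input string: 'bagiihjm'
Prefix to check: 'ba'
First 2 characters of input: 'ba'
Match: True
Result: Yes


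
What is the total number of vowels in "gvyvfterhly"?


Input string: 'gvyvfterhly'
Operation: count vowels (a, e, i, o, u)
Scan: s[0]='g', s[1]='v', s[2]='y', s[3]='v', s[4]='f', s[5]='t', s[6]='e' (vowel), s[7]='r', s[8]='h', s[9]='l', s[10]='y'
Vowels found: 1
Result: 1


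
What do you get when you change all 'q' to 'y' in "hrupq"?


Input string: 'hrupq'
Operation: replace 'q' with 'y'
Positions of 'q': 4
After replacement: hrupy


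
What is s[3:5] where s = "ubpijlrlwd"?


Input string: 'ubpijlrlwd'
Operation: slice [3:5]
Extract characters: s[3]='i', s[4]='j'
Result: ij


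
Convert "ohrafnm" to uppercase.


Input string: 'ohrafnm'
Operation: convert each letter to uppercase
Mapping: 'o'->'O', 'h'->'H', 'r'->'R', 'a'->'A', 'f'->'F', 'n'->'N', 'm'->'M'
Result: OHRAFNM


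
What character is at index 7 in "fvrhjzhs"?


Input string: 'fvrhjzhs'
Operation: get character at index 7
Index mapping: s[0]='f', s[1]='v', s[2]='r', s[3]='h', s[4]='j', s[5]='z', s[6]='h', s[7]='s'
Result: 's'


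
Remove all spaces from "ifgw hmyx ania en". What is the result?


Input string: 'ifgw hmyx ania en'
Operation: remove all spaces
Words: 'ifgw', 'hmyx', 'ania', 'en'
Join without spaces: ifgwhmyxaniaen


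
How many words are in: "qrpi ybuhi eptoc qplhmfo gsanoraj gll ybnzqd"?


Input string: 'qrpi ybuhi eptoc qplhmfo gsanoraj gll ybnzqd'
Operation: split by spaces
Words found: 'qrpi', 'ybuhi', 'eptoc', 'qplhmfo', 'gsanoraj', 'gll', 'ybnzqd'
Word count: 7


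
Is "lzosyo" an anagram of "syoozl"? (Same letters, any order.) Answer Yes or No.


String 1: 'syoozl' -> sorted: 'loosyz'
String 2: 'lzosyo' -> sorted: 'loosyz'
Compare sorted forms: 'loosyz' == 'loosyz'
Anagram: Yes


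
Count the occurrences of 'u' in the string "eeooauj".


Input string: 'eeooauj'
Target character: 'u'
Scan each position: s[5]='u'
Matches found at indices: 5
Total: 1


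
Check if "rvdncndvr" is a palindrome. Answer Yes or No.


Input string: 'rvdncndvr'
Reversed: 'rvdncndvr'
Compare pairs: s[0]='r' vs s[8]='r' (match), s[1]='v' vs s[7]='v' (match), s[2]='d' vs s[6]='d' (match), s[3]='n' vs s[5]='n' (match)
Palindrome: Yes


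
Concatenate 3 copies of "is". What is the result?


Input string: 'is'
Operation: repeat 3 times
Concatenation: 'is' + 'is' + 'is'
Result: isisis


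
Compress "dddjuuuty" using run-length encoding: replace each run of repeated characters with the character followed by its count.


Input: 'dddjuuuty'
Operation: identify consecutive runs
Runs: 'ddd' -> d3, 'j' -> j1, 'uuu' -> u3, 't' -> t1, 'y' -> y1
Encoded: d3j1u3t1y1


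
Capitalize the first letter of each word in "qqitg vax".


Input string: 'qqitg vax'
Operation: capitalize first letter of each word
Word transformations: 'qqitg'->'Qqitg', 'vax'->'Vax'
Result: Qqitg Vax


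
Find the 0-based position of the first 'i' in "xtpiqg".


Input string: 'xtpiqg'
Target: 'i'
Scanning left to right: s[0]='x', s[1]='t', s[2]='p', s[3]='i'
First match at index: 3


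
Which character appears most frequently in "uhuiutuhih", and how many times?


Input: 'uhuiutuhih'
Operation: tally each character
Counts: 'h':3, 'i':2, 't':1, 'u':4
Maximum: 'u' appears 4 times


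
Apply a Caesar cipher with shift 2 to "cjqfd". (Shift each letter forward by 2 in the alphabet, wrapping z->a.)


Input: 'cjqfd', shift = 2
Operation: for each letter, (position + 2) mod 26
Mapping: 'c'(2+2=4)->'e', 'j'(9+2=11)->'l', 'q'(16+2=18)->'s', 'f'(5+2=7)->'h', 'd'(3+2=5)->'f'
Result: elshf


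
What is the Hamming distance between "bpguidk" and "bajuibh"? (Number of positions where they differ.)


String 1: 'bpguidk'
String 2: 'bajuibh'
Compare each position: pos 0: 'b'=='b', pos 1: 'p'!='a', pos 2: 'g'!='j', pos 3: 'u'=='u', pos 4: 'i'=='i', pos 5: 'd'!='b', pos 6: 'k'!='h'
Differing positions: 4
Hamming distance: 4


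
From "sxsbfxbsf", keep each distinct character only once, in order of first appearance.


Input: 'sxsbfxbsf'
Operation: keep first occurrence of each character
Scan: s[0]='s' new -> keep; s[1]='x' new -> keep; s[2]='s' seen -> skip; s[3]='b' new -> keep; s[4]='f' new -> keep; s[5]='x' seen -> skip; s[6]='b' seen -> skip; s[7]='s' seen -> skip; s[8]='f' seen -> skip
Result: sxbf


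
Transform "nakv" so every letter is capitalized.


Input string: 'nakv'
Operation: convert each letter to uppercase
Mapping: 'n'->'N', 'a'->'A', 'k'->'K', 'v'->'V'
Result: NAKV


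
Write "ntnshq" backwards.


Input string: 'ntnshq'
Operation: reverse character order
Original order: 'n' -> 't' -> 'n' -> 's' -> 'h' -> 'q'
Reversed order: 'q' -> 'h' -> 's' -> 'n' -> 't' -> 'n'
Result: qhsntn


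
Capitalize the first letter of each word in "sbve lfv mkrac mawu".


Input string: 'sbve lfv mkrac mawu'
Operation: capitalize first letter of each word
Word transformations: 'sbve'->'Sbve', 'lfv'->'Lfv', 'mkrac'->'Mkrac', 'mawu'->'Mawu'
Result: Sbve Lfv Mkrac Mawu


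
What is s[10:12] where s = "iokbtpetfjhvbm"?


Input string: 'iokbtpetfjhvbm'
Operation: slice [10:12]
Extract characters: s[10]='h', s[11]='v'
Result: hv


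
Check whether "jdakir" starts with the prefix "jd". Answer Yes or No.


Input string: 'jdakir'
Prefix to check: 'jd'
First 2 characters of input: 'jd'
Match: True
Result: Yes


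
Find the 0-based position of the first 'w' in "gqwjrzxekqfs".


Input string: 'gqwjrzxekqfs'
Target: 'w'
Scanning left to right: s[0]='g', s[1]='q', s[2]='w'
First match at index: 2


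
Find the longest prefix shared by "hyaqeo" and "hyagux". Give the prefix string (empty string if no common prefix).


String 1: 'hyaqeo'
String 2: 'hyagux'
Compare position by position:
pos 0: 'h' vs 'h' match
pos 1: 'y' vs 'y' match
pos 2: 'a' vs 'a' match
pos 3: 'q' vs 'g' differ -> stop
Longest common prefix: "hya" (length 3)


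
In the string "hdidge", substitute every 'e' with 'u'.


Input string: 'hdidge'
Operation: replace 'e' with 'u'
Positions of 'e': 5
After replacement: hdidgu


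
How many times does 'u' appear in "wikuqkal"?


Input string: 'wikuqkal'
Target character: 'u'
Scan each position: s[3]='u'
Matches found at indices: 3
Total: 1


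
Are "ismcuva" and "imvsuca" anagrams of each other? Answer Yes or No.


String 1: 'ismcuva' -> sorted: 'acimsuv'
String 2: 'imvsuca' -> sorted: 'acimsuv'
Compare sorted forms: 'acimsuv' == 'acimsuv'
Anagram: Yes


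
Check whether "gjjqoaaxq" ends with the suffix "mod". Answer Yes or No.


Input string: 'gjjqoaaxq'
Suffix to check: 'mod'
Last 3 characters of input: 'axq'
Match: False
Result: No


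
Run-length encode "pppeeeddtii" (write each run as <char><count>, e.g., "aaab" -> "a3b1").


Input: 'pppeeeddtii'
Operation: identify consecutive runs
Runs: 'ppp' -> p3, 'eee' -> e3, 'dd' -> d2, 't' -> t1, 'ii' -> i2
Encoded: p3e3d2t1i2


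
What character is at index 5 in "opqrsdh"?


Input string: 'opqrsdh'
Operation: get character at index 5
Index mapping: s[0]='o', s[1]='p', s[2]='q', s[3]='r', s[4]='s', s[5]='d'
Result: 'd'


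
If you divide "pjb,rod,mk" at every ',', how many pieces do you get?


Input string: 'pjb,rod,mk'
Delimiter: ','
Split result: 'pjb', 'rod', 'mk'
Number of parts: 3


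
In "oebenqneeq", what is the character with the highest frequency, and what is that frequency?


Input: 'oebenqneeq'
Operation: tally each character
Counts: 'b':1, 'e':4, 'n':2, 'o':1, 'q':2
Maximum: 'e' appears 4 times


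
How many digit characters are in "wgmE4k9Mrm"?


Input string: 'wgmE4k9Mrm'
Operation: count digit characters (0-9)
Scan: 'w', 'g', 'm', 'E', '4'(digit), 'k', '9'(digit), 'M', 'r', 'm'
Digits found: 2
Result: 2


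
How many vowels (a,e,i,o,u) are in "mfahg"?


Input string: 'mfahg'
Operation: count vowels (a, e, i, o, u)
Scan: s[0]='m', s[1]='f', s[2]='a' (vowel), s[3]='h', s[4]='g'
Vowels found: 1
Result: 1


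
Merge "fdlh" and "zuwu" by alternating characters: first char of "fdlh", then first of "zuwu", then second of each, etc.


String 1: 'fdlh'
String 2: 'zuwu'
Operation: alternate characters
Pairs: 'f'+'z', 'd'+'u', 'l'+'w', 'h'+'u'
Result: fzdulwhu


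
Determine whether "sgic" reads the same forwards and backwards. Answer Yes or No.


Input string: 'sgic'
Reversed: 'cigs'
Compare pairs: s[0]='s' vs s[3]='c' (mismatch), s[1]='g' vs s[2]='i' (mismatch)
Palindrome: No


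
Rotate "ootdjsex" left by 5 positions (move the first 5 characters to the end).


Input: 'ootdjsex', shift = 5
Operation: split at index 5 and swap parts
Front part s[0:5] = 'ootdj'
Back part s[5:] = 'sex'
Rotated = back + front = 'sex' + 'ootdj'
Result: sexootdj


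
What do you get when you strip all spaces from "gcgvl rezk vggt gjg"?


Input string: 'gcgvl rezk vggt gjg'
Operation: remove all spaces
Words: 'gcgvl', 'rezk', 'vggt', 'gjg'
Join without spaces: gcgvlrezkvggtgjg


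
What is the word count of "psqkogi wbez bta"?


Input string: 'psqkogi wbez bta'
Operation: split by spaces
Words found: 'psqkogi', 'wbez', 'bta'
Word count: 3


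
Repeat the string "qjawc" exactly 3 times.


Input string: 'qjawc'
Operation: repeat 3 times
Concatenation: 'qjawc' + 'qjawc' + 'qjawc'
Result: qjawcqjawcqjawc


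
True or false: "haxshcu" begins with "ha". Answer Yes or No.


Input string: 'haxshcu'
Prefix to check: 'ha'
First 2 characters of input: 'ha'
Match: True
Result: Yes


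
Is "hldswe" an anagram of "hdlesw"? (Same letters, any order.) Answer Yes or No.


String 1: 'hdlesw' -> sorted: 'dehlsw'
String 2: 'hldswe' -> sorted: 'dehlsw'
Compare sorted forms: 'dehlsw' == 'dehlsw'
Anagram: Yes


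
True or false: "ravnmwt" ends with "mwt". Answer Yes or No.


Input string: 'ravnmwt'
Suffix to check: 'mwt'
Last 3 characters of input: 'mwt'
Match: True
Result: Yes


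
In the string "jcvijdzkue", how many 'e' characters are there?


Input string: 'jcvijdzkue'
Target character: 'e'
Scan each position: s[9]='e'
Matches found at indices: 9
Total: 1


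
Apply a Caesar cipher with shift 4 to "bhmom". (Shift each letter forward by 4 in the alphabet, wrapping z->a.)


Input: 'bhmom', shift = 4
Operation: for each letter, (position + 4) mod 26
Mapping: 'b'(1+4=5)->'f', 'h'(7+4=11)->'l', 'm'(12+4=16)->'q', 'o'(14+4=18)->'s', 'm'(12+4=16)->'q'
Result: flqsq


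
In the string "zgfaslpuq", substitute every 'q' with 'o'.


Input string: 'zgfaslpuq'
Operation: replace 'q' with 'o'
Positions of 'q': 8
After replacement: zgfaslpuo


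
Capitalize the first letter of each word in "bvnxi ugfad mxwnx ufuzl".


Input string: 'bvnxi ugfad mxwnx ufuzl'
Operation: capitalize first letter of each word
Word transformations: 'bvnxi'->'Bvnxi', 'ugfad'->'Ugfad', 'mxwnx'->'Mxwnx', 'ufuzl'->'Ufuzl'
Result: Bvnxi Ugfad Mxwnx Ufuzl


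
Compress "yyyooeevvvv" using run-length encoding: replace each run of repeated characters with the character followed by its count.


Input: 'yyyooeevvvv'
Operation: identify consecutive runs
Runs: 'yyy' -> y3, 'oo' -> o2, 'ee' -> e2, 'vvvv' -> v4
Encoded: y3o2e2v4


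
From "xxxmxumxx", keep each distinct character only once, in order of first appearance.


Input: 'xxxmxumxx'
Operation: keep first occurrence of each character
Scan: s[0]='x' new -> keep; s[1]='x' seen -> skip; s[2]='x' seen -> skip; s[3]='m' new -> keep; s[4]='x' seen -> skip; s[5]='u' new -> keep; s[6]='m' seen -> skip; s[7]='x' seen -> skip; s[8]='x' seen -> skip
Result: xmu


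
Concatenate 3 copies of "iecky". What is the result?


Input string: 'iecky'
Operation: repeat 3 times
Concatenation: 'iecky' + 'iecky' + 'iecky'
Result: ieckyieckyiecky


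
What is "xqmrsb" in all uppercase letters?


Input string: 'xqmrsb'
Operation: convert each letter to uppercase
Mapping: 'x'->'X', 'q'->'Q', 'm'->'M', 'r'->'R', 's'->'S', 'b'->'B'
Result: XQMRSB


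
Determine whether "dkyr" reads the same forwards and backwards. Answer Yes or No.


Input string: 'dkyr'
Reversed: 'rykd'
Compare pairs: s[0]='d' vs s[3]='r' (mismatch), s[1]='k' vs s[2]='y' (mismatch)
Palindrome: No


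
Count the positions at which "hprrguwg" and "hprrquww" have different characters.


String 1: 'hprrguwg'
String 2: 'hprrquww'
Compare each position: pos 0: 'h'=='h', pos 1: 'p'=='p', pos 2: 'r'=='r', pos 3: 'r'=='r', pos 4: 'g'!='q', pos 5: 'u'=='u', pos 6: 'w'=='w', pos 7: 'g'!='w'
Differing positions: 2
Hamming distance: 2


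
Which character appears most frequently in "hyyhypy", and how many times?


Input: 'hyyhypy'
Operation: tally each character
Counts: 'h':2, 'p':1, 'y':4
Maximum: 'y' appears 4 times


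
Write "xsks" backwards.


Input string: 'xsks'
Operation: reverse character order
Original order: 'x' -> 's' -> 'k' -> 's'
Reversed order: 's' -> 'k' -> 's' -> 'x'
Result: sksx


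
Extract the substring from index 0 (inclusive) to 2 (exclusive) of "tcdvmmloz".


Input string: 'tcdvmmloz'
Operation: slice [0:2]
Extract characters: s[0]='t', s[1]='c'
Result: tc


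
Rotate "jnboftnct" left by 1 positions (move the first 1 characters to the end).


Input: 'jnboftnct', shift = 1
Operation: split at index 1 and swap parts
Front part s[0:1] = 'j'
Back part s[1:] = 'nboftnct'
Rotated = back + front = 'nboftnct' + 'j'
Result: nboftnctj


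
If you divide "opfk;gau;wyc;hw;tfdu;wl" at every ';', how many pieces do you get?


Input string: 'opfk;gau;wyc;hw;tfdu;wl'
Delimiter: ';'
Split result: 'opfk', 'gau', 'wyc', 'hw', 'tfdu', 'wl'
Number of parts: 6


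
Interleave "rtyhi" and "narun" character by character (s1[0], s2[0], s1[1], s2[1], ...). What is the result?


String 1: 'rtyhi'
String 2: 'narun'
Operation: alternate characters
Pairs: 'r'+'n', 't'+'a', 'y'+'r', 'h'+'u', 'i'+'n'
Result: rntayrhuin


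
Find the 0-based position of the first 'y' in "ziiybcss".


Input string: 'ziiybcss'
Target: 'y'
Scanning left to right: s[0]='z', s[1]='i', s[2]='i', s[3]='y'
First match at index: 3


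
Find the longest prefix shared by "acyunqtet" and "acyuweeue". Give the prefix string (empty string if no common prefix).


String 1: 'acyunqtet'
String 2: 'acyuweeue'
Compare position by position:
pos 0: 'a' vs 'a' match
pos 1: 'c' vs 'c' match
pos 2: 'y' vs 'y' match
pos 3: 'u' vs 'u' match
pos 4: 'n' vs 'w' differ -> stop
Longest common prefix: "acyu" (length 4)
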